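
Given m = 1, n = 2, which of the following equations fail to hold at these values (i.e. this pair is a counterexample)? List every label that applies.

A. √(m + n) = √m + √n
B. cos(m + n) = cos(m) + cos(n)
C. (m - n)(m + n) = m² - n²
A, B

Evaluating each claim at the given values:
A. LHS = √(3) ≈ 1.732, RHS = 1 + √(2) ≈ 2.414 → fails here (LHS ≠ RHS)
B. LHS = cos(3) ≈ -0.99, RHS = cos(2) + cos(1) ≈ 0.1242 → fails here (LHS ≠ RHS)
C. LHS = -3, RHS = -3 → holds here (LHS = RHS)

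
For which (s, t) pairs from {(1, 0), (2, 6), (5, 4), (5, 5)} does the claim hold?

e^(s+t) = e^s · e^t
Testing each pair:
(1, 0): LHS = e ≈ 2.718, RHS = e ≈ 2.718 → holds
(2, 6): LHS = e^8 ≈ 2981, RHS = e^8 ≈ 2981 → holds
(5, 4): LHS = e^9 ≈ 8103, RHS = e^9 ≈ 8103 → holds
(5, 5): LHS = e^10 ≈ 22026.5, RHS = e^10 ≈ 22026.5 → holds

Every pair satisfies the claim.

Answer: All pairs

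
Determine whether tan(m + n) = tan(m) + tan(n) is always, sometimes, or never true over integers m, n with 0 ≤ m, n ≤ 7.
Sometimes true

It holds at (m, n) = (4, 0) (both sides equal tan(4) ≈ 1.158), but fails at (m, n) = (5, 7) (LHS = tan(12) ≈ -0.6359, RHS = tan(5) + tan(7) ≈ -2.509).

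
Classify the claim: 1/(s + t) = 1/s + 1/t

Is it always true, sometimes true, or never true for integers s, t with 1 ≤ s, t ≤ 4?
The claim fails for every pair in the range. For instance at (s, t) = (2, 2): LHS = 1/4, RHS = 1.

Answer: Never true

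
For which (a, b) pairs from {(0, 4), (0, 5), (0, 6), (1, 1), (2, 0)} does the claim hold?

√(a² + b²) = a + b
(0, 4), (0, 5), (0, 6), (2, 0)

Testing each pair:
(0, 4): LHS = 4, RHS = 4 → holds
(0, 5): LHS = 5, RHS = 5 → holds
(0, 6): LHS = 6, RHS = 6 → holds
(1, 1): LHS = √(2) ≈ 1.414, RHS = 2 → fails
(2, 0): LHS = 2, RHS = 2 → holds

4 of 5 pairs satisfy the claim.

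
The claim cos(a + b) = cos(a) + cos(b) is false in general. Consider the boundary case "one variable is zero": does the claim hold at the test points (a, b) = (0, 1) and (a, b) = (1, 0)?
At (0, 1): LHS = cos(1) ≈ 0.5403 ≠ RHS = cos(1) + 1 ≈ 1.54
At (1, 0): LHS = cos(1) ≈ 0.5403 ≠ RHS = cos(1) + 1 ≈ 1.54

Answer: No, fails at both test points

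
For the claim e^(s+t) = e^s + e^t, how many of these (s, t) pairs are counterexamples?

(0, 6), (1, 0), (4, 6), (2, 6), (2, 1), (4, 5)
6

Testing each pair:
(0, 6): LHS = e^6 ≈ 403.4, RHS = 1 + e^6 ≈ 404.4 → counterexample
(1, 0): LHS = e ≈ 2.718, RHS = 1 + e ≈ 3.718 → counterexample
(4, 6): LHS = e^10 ≈ 22026.5, RHS = e^4 + e^6 ≈ 458 → counterexample
(2, 6): LHS = e^8 ≈ 2981, RHS = e^2 + e^6 ≈ 410.8 → counterexample
(2, 1): LHS = e^3 ≈ 20.09, RHS = e + e^2 ≈ 10.11 → counterexample
(4, 5): LHS = e^9 ≈ 8103, RHS = e^4 + e^5 ≈ 203 → counterexample

That makes 6 counterexamples.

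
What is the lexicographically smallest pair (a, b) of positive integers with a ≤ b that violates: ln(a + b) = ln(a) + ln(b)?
Substituting (1, 1) into the claim:
LHS = ln(1 + 1) = ln(2) ≈ 0.6931
RHS = ln(1) + ln(1) = 0

Since LHS ≠ RHS, this pair disproves the claim, and no lexicographically smaller pair (a ≤ b, positive integers) does.

For instance (2, 7) is also a counterexample (LHS = ln(9) ≈ 2.197, RHS = ln(2) + ln(7) ≈ 2.639), but it's lexicographically larger.

Answer: (a, b) = (1, 1)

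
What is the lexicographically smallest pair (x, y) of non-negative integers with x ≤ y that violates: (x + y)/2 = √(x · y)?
At (0, 0): both sides equal 0, so it holds there.

Substituting (0, 1) into the claim:
LHS = (0 + 1)/2 = 1/2
RHS = √(0 · 1) = 0

Since LHS ≠ RHS, this pair disproves the claim, and no lexicographically smaller pair (x ≤ y, non-negative integers) does.

For instance (1, 7) is also a counterexample (LHS = 4, RHS = √(7) ≈ 2.646), but it's lexicographically larger.

Answer: (x, y) = (0, 1)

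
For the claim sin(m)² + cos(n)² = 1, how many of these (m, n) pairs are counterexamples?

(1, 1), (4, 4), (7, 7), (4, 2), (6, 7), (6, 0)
Testing each pair:
(1, 1): LHS = cos(1)² + sin(1)² = 1, RHS = 1 → satisfies claim
(4, 4): LHS = cos(4)² + sin(4)² = 1, RHS = 1 → satisfies claim
(7, 7): LHS = sin(7)² + cos(7)² = 1, RHS = 1 → satisfies claim
(4, 2): LHS = cos(2)² + sin(4)² ≈ 0.7459, RHS = 1 → counterexample
(6, 7): LHS = sin(6)² + cos(7)² ≈ 0.6464, RHS = 1 → counterexample
(6, 0): LHS = sin(6)² + 1 ≈ 1.078, RHS = 1 → counterexample

That makes 3 counterexamples.

Answer: 3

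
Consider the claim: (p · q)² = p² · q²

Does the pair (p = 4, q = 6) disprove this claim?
No

Substituting p = 4, q = 6:
LHS = (4 · 6)² = 576
RHS = 4² · 6² = 576

The sides agree, so this pair does not disprove the claim.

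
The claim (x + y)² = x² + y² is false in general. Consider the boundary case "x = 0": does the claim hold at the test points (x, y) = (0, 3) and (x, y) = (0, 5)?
Yes, holds at both test points

At (0, 3): LHS = 9, RHS = 9 → equal
At (0, 5): LHS = 25, RHS = 25 → equal

So the claim does hold at both of these boundary points, even though it is not an identity.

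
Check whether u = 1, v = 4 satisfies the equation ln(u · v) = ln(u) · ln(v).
Substituting u = 1, v = 4:

LHS = ln(1 · 4) = ln(4) ≈ 1.386
RHS = ln(1) · ln(4) = 0

LHS ≠ RHS, so the equation does not hold at this point.

Answer: Fails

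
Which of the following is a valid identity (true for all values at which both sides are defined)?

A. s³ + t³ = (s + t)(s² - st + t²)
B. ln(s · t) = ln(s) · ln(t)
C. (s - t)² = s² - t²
A

A: holds — e.g. at (2, 7), both sides equal 351.
B: fails at (2, 7) — LHS = ln(14) ≈ 2.639, RHS = ln(2)·ln(7) ≈ 1.349.
C: fails at (3, 7) — LHS = 16, RHS = -40.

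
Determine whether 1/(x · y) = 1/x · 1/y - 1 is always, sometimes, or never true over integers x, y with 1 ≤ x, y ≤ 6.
Never true

The claim fails for every pair in the range. For instance at (x, y) = (2, 4): LHS = 1/8, RHS = -7/8.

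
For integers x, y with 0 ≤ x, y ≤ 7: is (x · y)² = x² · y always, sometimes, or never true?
Sometimes true

It holds at (x, y) = (0, 1) (both sides equal 0), but fails at (x, y) = (7, 4) (LHS = 784, RHS = 196).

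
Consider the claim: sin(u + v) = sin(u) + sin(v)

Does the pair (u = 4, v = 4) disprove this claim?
Substituting u = 4, v = 4:
LHS = sin(4 + 4) = sin(8) ≈ 0.9894
RHS = sin(4) + sin(4) = 2·sin(4) ≈ -1.514

Since LHS ≠ RHS, this pair disproves the claim.

Answer: Yes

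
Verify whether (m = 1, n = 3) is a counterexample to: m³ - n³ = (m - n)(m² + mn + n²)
No

Substituting m = 1, n = 3:
LHS = 1³ - 3³ = -26
RHS = (1 - 3)(1² + 1·3 + 3²) = -26

The sides agree, so this pair does not disprove the claim.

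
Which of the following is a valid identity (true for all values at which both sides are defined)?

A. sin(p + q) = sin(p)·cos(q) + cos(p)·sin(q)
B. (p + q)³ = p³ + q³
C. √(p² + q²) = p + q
A

A: holds — e.g. at (5, 5), both sides equal sin(10) ≈ -0.544.
B: fails at (6, 7) — LHS = 2197, RHS = 559.
C: fails at (3, 3) — LHS = 3·√(2) ≈ 4.243, RHS = 6.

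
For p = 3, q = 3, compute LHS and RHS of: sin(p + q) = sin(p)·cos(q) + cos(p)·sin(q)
LHS = sin(3 + 3) = sin(6) ≈ -0.2794
RHS = sin(3)·cos(3) + cos(3)·sin(3) = 2·sin(3)·cos(3) ≈ -0.2794

LHS = RHS: the two sides agree.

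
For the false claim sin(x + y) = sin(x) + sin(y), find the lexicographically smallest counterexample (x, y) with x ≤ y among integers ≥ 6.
Substituting (6, 6) into the claim:
LHS = sin(6 + 6) = sin(12) ≈ -0.5366
RHS = sin(6) + sin(6) = 2·sin(6) ≈ -0.5588

Since LHS ≠ RHS, this pair disproves the claim, and no lexicographically smaller pair (x ≤ y, integers ≥ 6) does.

For instance (8, 8) is also a counterexample (LHS = sin(16) ≈ -0.2879, RHS = 2·sin(8) ≈ 1.979), but it's lexicographically larger.

Answer: (x, y) = (6, 6)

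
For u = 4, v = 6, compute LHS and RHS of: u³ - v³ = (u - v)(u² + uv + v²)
LHS = 4³ - 6³ = -152
RHS = (4 - 6)(4² + 4·6 + 6²) = -152

LHS = RHS: the two sides agree.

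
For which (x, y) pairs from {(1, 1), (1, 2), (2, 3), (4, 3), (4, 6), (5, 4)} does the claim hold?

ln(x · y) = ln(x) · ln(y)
Testing each pair:
(1, 1): LHS = 0, RHS = 0 → holds
(1, 2): LHS = ln(2) ≈ 0.6931, RHS = 0 → fails
(2, 3): LHS = ln(6) ≈ 1.792, RHS = ln(2)·ln(3) ≈ 0.7615 → fails
(4, 3): LHS = ln(12) ≈ 2.485, RHS = ln(3)·ln(4) ≈ 1.523 → fails
(4, 6): LHS = ln(24) ≈ 3.178, RHS = ln(4)·ln(6) ≈ 2.484 → fails
(5, 4): LHS = ln(20) ≈ 2.996, RHS = ln(4)·ln(5) ≈ 2.231 → fails

1 of 6 pairs satisfies the claim.

Answer: (1, 1)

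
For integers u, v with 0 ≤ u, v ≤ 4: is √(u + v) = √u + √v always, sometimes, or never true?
It holds at (u, v) = (0, 1) (both sides equal 1), but fails at (u, v) = (1, 2) (LHS = √(3) ≈ 1.732, RHS = 1 + √(2) ≈ 2.414).

Answer: Sometimes true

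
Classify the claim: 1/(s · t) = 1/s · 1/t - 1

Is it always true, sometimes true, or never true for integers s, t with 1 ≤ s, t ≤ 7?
Never true

The claim fails for every pair in the range. For instance at (s, t) = (2, 5): LHS = 1/10, RHS = -9/10.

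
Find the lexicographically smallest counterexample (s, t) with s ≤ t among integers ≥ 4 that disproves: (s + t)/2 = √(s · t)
Substituting (4, 5) into the claim:
LHS = (4 + 5)/2 = 9/2
RHS = √(4 · 5) = 2·√(5) ≈ 4.472

Since LHS ≠ RHS, this pair disproves the claim, and no lexicographically smaller pair (s ≤ t, integers ≥ 4) does.

For instance (4, 10) is also a counterexample (LHS = 7, RHS = 2·√(10) ≈ 6.325), but it's lexicographically larger.

Answer: (s, t) = (4, 5)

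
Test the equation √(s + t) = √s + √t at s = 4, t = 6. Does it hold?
Fails

Substituting s = 4, t = 6:

LHS = √(4 + 6) = √(10) ≈ 3.162
RHS = √4 + √6 = 2 + √(6) ≈ 4.449

LHS ≠ RHS, so the equation does not hold at this point.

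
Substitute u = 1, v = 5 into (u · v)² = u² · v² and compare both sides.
LHS = (1 · 5)² = 25
RHS = 1² · 5² = 25

LHS = RHS: the two sides agree.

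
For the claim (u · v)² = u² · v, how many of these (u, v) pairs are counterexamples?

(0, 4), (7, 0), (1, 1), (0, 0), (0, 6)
0

Testing each pair:
(0, 4): LHS = 0, RHS = 0 → satisfies claim
(7, 0): LHS = 0, RHS = 0 → satisfies claim
(1, 1): LHS = 1, RHS = 1 → satisfies claim
(0, 0): LHS = 0, RHS = 0 → satisfies claim
(0, 6): LHS = 0, RHS = 0 → satisfies claim

That makes 0 counterexamples.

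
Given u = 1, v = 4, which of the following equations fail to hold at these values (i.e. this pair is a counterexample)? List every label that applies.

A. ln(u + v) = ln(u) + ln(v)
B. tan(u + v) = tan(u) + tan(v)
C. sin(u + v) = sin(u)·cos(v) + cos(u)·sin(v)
A, B

Evaluating each claim at the given values:
A. LHS = ln(5) ≈ 1.609, RHS = ln(4) ≈ 1.386 → fails here (LHS ≠ RHS)
B. LHS = tan(5) ≈ -3.381, RHS = tan(4) + tan(1) ≈ 2.715 → fails here (LHS ≠ RHS)
C. LHS = sin(5) ≈ -0.9589, RHS = sin(1)·cos(4) + sin(4)·cos(1) ≈ -0.9589 → holds here (LHS = RHS)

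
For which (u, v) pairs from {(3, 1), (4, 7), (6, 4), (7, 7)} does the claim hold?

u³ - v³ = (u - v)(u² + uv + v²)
Testing each pair:
(3, 1): LHS = 26, RHS = 26 → holds
(4, 7): LHS = -279, RHS = -279 → holds
(6, 4): LHS = 152, RHS = 152 → holds
(7, 7): LHS = 0, RHS = 0 → holds

Every pair satisfies the claim.

Answer: All pairs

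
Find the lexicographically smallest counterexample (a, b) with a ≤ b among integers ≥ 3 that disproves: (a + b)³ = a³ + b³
(a, b) = (3, 3)

Substituting (3, 3) into the claim:
LHS = (3 + 3)³ = 216
RHS = 3³ + 3³ = 54

Since LHS ≠ RHS, this pair disproves the claim, and no lexicographically smaller pair (a ≤ b, integers ≥ 3) does.

For instance (4, 4) is also a counterexample (LHS = 512, RHS = 128), but it's lexicographically larger.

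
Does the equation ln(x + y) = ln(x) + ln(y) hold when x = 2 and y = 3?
Fails

Substituting x = 2, y = 3:

LHS = ln(2 + 3) = ln(5) ≈ 1.609
RHS = ln(2) + ln(3) ≈ 1.792

LHS ≠ RHS, so the equation does not hold at this point.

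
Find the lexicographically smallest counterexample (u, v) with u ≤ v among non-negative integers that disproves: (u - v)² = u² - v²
Substituting (0, 1) into the claim:
LHS = (0 - 1)² = 1
RHS = 0² - 1² = -1

Since LHS ≠ RHS, this pair disproves the claim, and no lexicographically smaller pair (u ≤ v, non-negative integers) does.

For instance (3, 6) is also a counterexample (LHS = 9, RHS = -27), but it's lexicographically larger.

Answer: (u, v) = (0, 1)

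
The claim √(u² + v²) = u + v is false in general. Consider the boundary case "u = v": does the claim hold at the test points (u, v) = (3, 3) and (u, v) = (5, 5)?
At (3, 3): LHS = 3·√(2) ≈ 4.243 ≠ RHS = 6
At (5, 5): LHS = 5·√(2) ≈ 7.071 ≠ RHS = 10

Answer: No, fails at both test points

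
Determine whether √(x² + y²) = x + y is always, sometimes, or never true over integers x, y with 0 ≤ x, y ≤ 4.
It holds at (x, y) = (0, 1) (both sides equal 1), but fails at (x, y) = (3, 3) (LHS = 3·√(2) ≈ 4.243, RHS = 6).

Answer: Sometimes true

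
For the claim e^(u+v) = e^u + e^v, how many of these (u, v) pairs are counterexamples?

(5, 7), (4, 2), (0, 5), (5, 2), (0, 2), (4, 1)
6

Testing each pair:
(5, 7): LHS = e^12 ≈ 162754.8, RHS = e^5 + e^7 ≈ 1245 → counterexample
(4, 2): LHS = e^6 ≈ 403.4, RHS = e^2 + e^4 ≈ 61.99 → counterexample
(0, 5): LHS = e^5 ≈ 148.4, RHS = 1 + e^5 ≈ 149.4 → counterexample
(5, 2): LHS = e^7 ≈ 1097, RHS = e^2 + e^5 ≈ 155.8 → counterexample
(0, 2): LHS = e^2 ≈ 7.389, RHS = 1 + e^2 ≈ 8.389 → counterexample
(4, 1): LHS = e^5 ≈ 148.4, RHS = e + e^4 ≈ 57.32 → counterexample

That makes 6 counterexamples.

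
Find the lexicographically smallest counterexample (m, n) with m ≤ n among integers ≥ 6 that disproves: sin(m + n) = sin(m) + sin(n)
(m, n) = (6, 6)

Substituting (6, 6) into the claim:
LHS = sin(6 + 6) = sin(12) ≈ -0.5366
RHS = sin(6) + sin(6) = 2·sin(6) ≈ -0.5588

Since LHS ≠ RHS, this pair disproves the claim, and no lexicographically smaller pair (m ≤ n, integers ≥ 6) does.

For instance (9, 10) is also a counterexample (LHS = sin(19) ≈ 0.1499, RHS = sin(10) + sin(9) ≈ -0.1319), but it's lexicographically larger.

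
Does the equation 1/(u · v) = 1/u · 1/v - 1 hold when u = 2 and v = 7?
Substituting u = 2, v = 7:

LHS = 1/(2 · 7) = 1/14
RHS = 1/2 · 1/7 - 1 = -13/14

LHS ≠ RHS, so the equation does not hold at this point.

Answer: Fails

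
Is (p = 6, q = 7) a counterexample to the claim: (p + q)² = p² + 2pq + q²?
No

Substituting p = 6, q = 7:
LHS = (6 + 7)² = 169
RHS = 6² + 2·6·7 + 7² = 169

The sides agree, so this pair does not disprove the claim.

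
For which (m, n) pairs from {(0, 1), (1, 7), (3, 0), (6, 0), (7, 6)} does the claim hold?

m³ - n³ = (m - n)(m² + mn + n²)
All pairs

Testing each pair:
(0, 1): LHS = -1, RHS = -1 → holds
(1, 7): LHS = -342, RHS = -342 → holds
(3, 0): LHS = 27, RHS = 27 → holds
(6, 0): LHS = 216, RHS = 216 → holds
(7, 6): LHS = 127, RHS = 127 → holds

Every pair satisfies the claim.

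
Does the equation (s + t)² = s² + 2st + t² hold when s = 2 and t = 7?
Holds

Substituting s = 2, t = 7:

LHS = (2 + 7)² = 81
RHS = 2² + 2·2·7 + 7² = 81

LHS = RHS, so the equation holds at this point.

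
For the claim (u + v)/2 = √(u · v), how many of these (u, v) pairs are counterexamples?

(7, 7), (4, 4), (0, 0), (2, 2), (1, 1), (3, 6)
1

Testing each pair:
(7, 7): LHS = 7, RHS = 7 → satisfies claim
(4, 4): LHS = 4, RHS = 4 → satisfies claim
(0, 0): LHS = 0, RHS = 0 → satisfies claim
(2, 2): LHS = 2, RHS = 2 → satisfies claim
(1, 1): LHS = 1, RHS = 1 → satisfies claim
(3, 6): LHS = 9/2, RHS = 3·√(2) ≈ 4.243 → counterexample

That makes 1 counterexample.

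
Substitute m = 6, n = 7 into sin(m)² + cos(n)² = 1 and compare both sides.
LHS = sin(6)² + cos(7)² ≈ 0.6464
RHS = 1

LHS ≠ RHS (they differ by about 0.3536), so the equation does not hold here.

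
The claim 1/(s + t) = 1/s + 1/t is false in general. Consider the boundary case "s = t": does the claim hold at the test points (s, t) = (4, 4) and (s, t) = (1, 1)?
At (4, 4): LHS = 1/8 ≠ RHS = 1/2
At (1, 1): LHS = 1/2 ≠ RHS = 2

Answer: No, fails at both test points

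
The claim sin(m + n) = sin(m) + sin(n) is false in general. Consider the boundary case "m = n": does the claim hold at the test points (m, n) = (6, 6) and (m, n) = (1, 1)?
At (6, 6): LHS = sin(12) ≈ -0.5366 ≠ RHS = 2·sin(6) ≈ -0.5588
At (1, 1): LHS = sin(2) ≈ 0.9093 ≠ RHS = 2·sin(1) ≈ 1.683

Answer: No, fails at both test points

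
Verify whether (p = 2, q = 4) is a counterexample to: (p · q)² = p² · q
Yes

Substituting p = 2, q = 4:
LHS = (2 · 4)² = 64
RHS = 2² · 4 = 16

Since LHS ≠ RHS, this pair disproves the claim.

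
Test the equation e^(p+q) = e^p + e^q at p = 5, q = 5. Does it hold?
Substituting p = 5, q = 5:

LHS = e^(5+5) = e^10 ≈ 22026.5
RHS = e^5 + e^5 = 2·e^5 ≈ 296.8

LHS ≠ RHS, so the equation does not hold at this point.

Answer: Fails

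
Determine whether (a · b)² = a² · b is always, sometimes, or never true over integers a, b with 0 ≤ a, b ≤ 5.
Sometimes true

It holds at (a, b) = (5, 0) (both sides equal 0), but fails at (a, b) = (5, 4) (LHS = 400, RHS = 100).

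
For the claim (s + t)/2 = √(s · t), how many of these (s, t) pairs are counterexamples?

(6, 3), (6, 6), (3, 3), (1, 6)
2

Testing each pair:
(6, 3): LHS = 9/2, RHS = 3·√(2) ≈ 4.243 → counterexample
(6, 6): LHS = 6, RHS = 6 → satisfies claim
(3, 3): LHS = 3, RHS = 3 → satisfies claim
(1, 6): LHS = 7/2, RHS = √(6) ≈ 2.449 → counterexample

That makes 2 counterexamples.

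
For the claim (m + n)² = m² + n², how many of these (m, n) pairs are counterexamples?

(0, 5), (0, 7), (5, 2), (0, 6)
1

Testing each pair:
(0, 5): LHS = 25, RHS = 25 → satisfies claim
(0, 7): LHS = 49, RHS = 49 → satisfies claim
(5, 2): LHS = 49, RHS = 29 → counterexample
(0, 6): LHS = 36, RHS = 36 → satisfies claim

That makes 1 counterexample.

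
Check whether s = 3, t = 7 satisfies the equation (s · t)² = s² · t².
Substituting s = 3, t = 7:

LHS = (3 · 7)² = 441
RHS = 3² · 7² = 441

LHS = RHS, so the equation holds at this point.

Answer: Holds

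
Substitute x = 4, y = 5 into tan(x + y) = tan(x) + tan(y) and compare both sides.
LHS = tan(4 + 5) = tan(9) ≈ -0.4523
RHS = tan(4) + tan(5) ≈ -2.223

LHS ≠ RHS (they differ by about 1.77), so the equation does not hold here.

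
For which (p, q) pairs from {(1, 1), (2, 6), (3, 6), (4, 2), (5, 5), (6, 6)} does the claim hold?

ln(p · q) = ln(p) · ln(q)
(1, 1)

Testing each pair:
(1, 1): LHS = 0, RHS = 0 → holds
(2, 6): LHS = ln(12) ≈ 2.485, RHS = ln(2)·ln(6) ≈ 1.242 → fails
(3, 6): LHS = ln(18) ≈ 2.89, RHS = ln(3)·ln(6) ≈ 1.968 → fails
(4, 2): LHS = ln(8) ≈ 2.079, RHS = ln(2)·ln(4) ≈ 0.9609 → fails
(5, 5): LHS = ln(25) ≈ 3.219, RHS = ln(5)² ≈ 2.59 → fails
(6, 6): LHS = ln(36) ≈ 3.584, RHS = ln(6)² ≈ 3.21 → fails

1 of 6 pairs satisfies the claim.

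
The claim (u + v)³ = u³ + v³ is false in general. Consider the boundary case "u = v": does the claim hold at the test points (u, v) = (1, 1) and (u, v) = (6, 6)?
No, fails at both test points

At (1, 1): LHS = 8 ≠ RHS = 2
At (6, 6): LHS = 1728 ≠ RHS = 432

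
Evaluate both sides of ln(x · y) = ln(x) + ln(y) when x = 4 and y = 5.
LHS = ln(4 · 5) = ln(20) ≈ 2.996
RHS = ln(4) + ln(5) ≈ 2.996

LHS = RHS: the two sides agree.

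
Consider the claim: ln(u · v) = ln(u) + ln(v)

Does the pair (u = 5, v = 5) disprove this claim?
Substituting u = 5, v = 5:
LHS = ln(5 · 5) = ln(25) ≈ 3.219
RHS = ln(5) + ln(5) = 2·ln(5) ≈ 3.219

The sides agree, so this pair does not disprove the claim.

Answer: No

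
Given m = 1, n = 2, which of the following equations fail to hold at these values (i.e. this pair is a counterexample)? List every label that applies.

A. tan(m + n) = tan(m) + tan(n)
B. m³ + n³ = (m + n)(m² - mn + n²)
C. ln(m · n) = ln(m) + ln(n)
A

Evaluating each claim at the given values:
A. LHS = tan(3) ≈ -0.1425, RHS = tan(2) + tan(1) ≈ -0.6276 → fails here (LHS ≠ RHS)
B. LHS = 9, RHS = 9 → holds here (LHS = RHS)
C. LHS = ln(2) ≈ 0.6931, RHS = ln(2) ≈ 0.6931 → holds here (LHS = RHS)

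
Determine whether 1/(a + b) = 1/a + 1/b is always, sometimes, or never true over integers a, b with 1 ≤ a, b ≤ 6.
The claim fails for every pair in the range. For instance at (a, b) = (1, 1): LHS = 1/2, RHS = 2.

Answer: Never true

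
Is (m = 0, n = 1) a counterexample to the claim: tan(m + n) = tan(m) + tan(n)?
Substituting m = 0, n = 1:
LHS = tan(0 + 1) = tan(1) ≈ 1.557
RHS = tan(0) + tan(1) = tan(1) ≈ 1.557

The sides agree, so this pair does not disprove the claim.

Answer: No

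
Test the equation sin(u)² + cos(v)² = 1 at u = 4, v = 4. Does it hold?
Holds

Substituting u = 4, v = 4:

LHS = sin(4)² + cos(4)² = 1
RHS = 1

LHS = RHS, so the equation holds at this point.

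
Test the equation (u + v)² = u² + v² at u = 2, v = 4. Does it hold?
Fails

Substituting u = 2, v = 4:

LHS = (2 + 4)² = 36
RHS = 2² + 4² = 20

LHS ≠ RHS, so the equation does not hold at this point.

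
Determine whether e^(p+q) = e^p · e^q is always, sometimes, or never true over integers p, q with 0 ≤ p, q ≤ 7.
The identity holds for every pair in the range. For instance at (p, q) = (3, 3): both sides equal e^6 ≈ 403.4.

Answer: Always true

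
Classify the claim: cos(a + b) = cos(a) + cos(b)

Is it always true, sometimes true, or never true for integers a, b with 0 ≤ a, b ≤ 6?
The claim fails for every pair in the range. For instance at (a, b) = (3, 1): LHS = cos(4) ≈ -0.6536, RHS = cos(3) + cos(1) ≈ -0.4497.

Answer: Never true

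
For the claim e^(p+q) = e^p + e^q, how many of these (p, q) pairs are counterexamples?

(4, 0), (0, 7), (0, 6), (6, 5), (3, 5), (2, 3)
Testing each pair:
(4, 0): LHS = e^4 ≈ 54.6, RHS = 1 + e^4 ≈ 55.6 → counterexample
(0, 7): LHS = e^7 ≈ 1097, RHS = 1 + e^7 ≈ 1098 → counterexample
(0, 6): LHS = e^6 ≈ 403.4, RHS = 1 + e^6 ≈ 404.4 → counterexample
(6, 5): LHS = e^11 ≈ 59874.1, RHS = e^5 + e^6 ≈ 551.8 → counterexample
(3, 5): LHS = e^8 ≈ 2981, RHS = e^3 + e^5 ≈ 168.5 → counterexample
(2, 3): LHS = e^5 ≈ 148.4, RHS = e^2 + e^3 ≈ 27.47 → counterexample

That makes 6 counterexamples.

Answer: 6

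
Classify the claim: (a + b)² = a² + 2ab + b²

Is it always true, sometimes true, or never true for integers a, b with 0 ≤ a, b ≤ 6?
Always true

The identity holds for every pair in the range. For instance at (a, b) = (1, 4): both sides equal 25.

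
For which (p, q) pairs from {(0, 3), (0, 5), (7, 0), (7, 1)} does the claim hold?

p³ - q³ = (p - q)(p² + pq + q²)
Testing each pair:
(0, 3): LHS = -27, RHS = -27 → holds
(0, 5): LHS = -125, RHS = -125 → holds
(7, 0): LHS = 343, RHS = 343 → holds
(7, 1): LHS = 342, RHS = 342 → holds

Every pair satisfies the claim.

Answer: All pairs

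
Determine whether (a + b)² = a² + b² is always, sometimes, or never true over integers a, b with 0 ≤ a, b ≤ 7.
Sometimes true

It holds at (a, b) = (0, 1) (both sides equal 1), but fails at (a, b) = (2, 5) (LHS = 49, RHS = 29).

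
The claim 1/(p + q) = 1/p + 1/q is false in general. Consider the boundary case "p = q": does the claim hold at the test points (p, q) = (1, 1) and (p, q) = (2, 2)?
At (1, 1): LHS = 1/2 ≠ RHS = 2
At (2, 2): LHS = 1/4 ≠ RHS = 1

Answer: No, fails at both test points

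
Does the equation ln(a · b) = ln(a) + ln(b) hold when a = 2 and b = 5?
Substituting a = 2, b = 5:

LHS = ln(2 · 5) = ln(10) ≈ 2.303
RHS = ln(2) + ln(5) ≈ 2.303

LHS = RHS, so the equation holds at this point.

Answer: Holds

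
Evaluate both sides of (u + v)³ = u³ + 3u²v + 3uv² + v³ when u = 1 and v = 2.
LHS = (1 + 2)³ = 27
RHS = 1³ + 3·1²·2 + 3·1·2² + 2³ = 27

LHS = RHS: the two sides agree.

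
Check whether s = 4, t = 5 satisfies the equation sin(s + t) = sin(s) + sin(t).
Substituting s = 4, t = 5:

LHS = sin(4 + 5) = sin(9) ≈ 0.4121
RHS = sin(4) + sin(5) ≈ -1.716

LHS ≠ RHS, so the equation does not hold at this point.

Answer: Fails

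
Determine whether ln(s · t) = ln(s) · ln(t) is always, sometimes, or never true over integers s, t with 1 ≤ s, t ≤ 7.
It holds at (s, t) = (1, 1) (both sides equal 0), but fails at (s, t) = (1, 2) (LHS = ln(2) ≈ 0.6931, RHS = 0).

Answer: Sometimes true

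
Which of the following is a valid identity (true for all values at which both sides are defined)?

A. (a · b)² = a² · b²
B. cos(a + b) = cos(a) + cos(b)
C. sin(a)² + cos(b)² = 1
A

A: holds — e.g. at (3, 4), both sides equal 144.
B: fails at (2, 3) — LHS = cos(5) ≈ 0.2837, RHS = cos(3) + cos(2) ≈ -1.406.
C: fails at (1, 5) — LHS = cos(5)² + sin(1)² ≈ 0.7885, RHS = 1.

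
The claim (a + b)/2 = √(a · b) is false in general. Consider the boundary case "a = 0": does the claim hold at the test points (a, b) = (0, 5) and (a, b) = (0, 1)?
No, fails at both test points

At (0, 5): LHS = 5/2 ≠ RHS = 0
At (0, 1): LHS = 1/2 ≠ RHS = 0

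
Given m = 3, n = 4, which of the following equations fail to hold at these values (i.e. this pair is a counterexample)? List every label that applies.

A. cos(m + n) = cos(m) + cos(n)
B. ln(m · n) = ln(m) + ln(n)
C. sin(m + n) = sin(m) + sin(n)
A, C

Evaluating each claim at the given values:
A. LHS = cos(7) ≈ 0.7539, RHS = cos(3) + cos(4) ≈ -1.644 → fails here (LHS ≠ RHS)
B. LHS = ln(12) ≈ 2.485, RHS = ln(3) + ln(4) ≈ 2.485 → holds here (LHS = RHS)
C. LHS = sin(7) ≈ 0.657, RHS = sin(4) + sin(3) ≈ -0.6157 → fails here (LHS ≠ RHS)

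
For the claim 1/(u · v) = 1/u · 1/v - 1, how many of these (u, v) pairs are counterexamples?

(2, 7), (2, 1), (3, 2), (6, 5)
Testing each pair:
(2, 7): LHS = 1/14, RHS = -13/14 → counterexample
(2, 1): LHS = 1/2, RHS = -1/2 → counterexample
(3, 2): LHS = 1/6, RHS = -5/6 → counterexample
(6, 5): LHS = 1/30, RHS = -29/30 → counterexample

That makes 4 counterexamples.

Answer: 4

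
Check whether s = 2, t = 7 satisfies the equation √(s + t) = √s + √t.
Substituting s = 2, t = 7:

LHS = √(2 + 7) = 3
RHS = √2 + √7 = √(2) + √(7) ≈ 4.06

LHS ≠ RHS, so the equation does not hold at this point.

Answer: Fails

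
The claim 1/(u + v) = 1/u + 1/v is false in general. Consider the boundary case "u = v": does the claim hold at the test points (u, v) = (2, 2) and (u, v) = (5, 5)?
At (2, 2): LHS = 1/4 ≠ RHS = 1
At (5, 5): LHS = 1/10 ≠ RHS = 2/5

Answer: No, fails at both test points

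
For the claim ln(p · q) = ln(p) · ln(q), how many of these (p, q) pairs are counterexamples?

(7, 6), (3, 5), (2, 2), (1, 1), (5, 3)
4

Testing each pair:
(7, 6): LHS = ln(42) ≈ 3.738, RHS = ln(6)·ln(7) ≈ 3.487 → counterexample
(3, 5): LHS = ln(15) ≈ 2.708, RHS = ln(3)·ln(5) ≈ 1.768 → counterexample
(2, 2): LHS = ln(4) ≈ 1.386, RHS = ln(2)² ≈ 0.4805 → counterexample
(1, 1): LHS = 0, RHS = 0 → satisfies claim
(5, 3): LHS = ln(15) ≈ 2.708, RHS = ln(3)·ln(5) ≈ 1.768 → counterexample

That makes 4 counterexamples.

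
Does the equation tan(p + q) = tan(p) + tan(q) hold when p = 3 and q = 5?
Fails

Substituting p = 3, q = 5:

LHS = tan(3 + 5) = tan(8) ≈ -6.8
RHS = tan(3) + tan(5) ≈ -3.523

LHS ≠ RHS, so the equation does not hold at this point.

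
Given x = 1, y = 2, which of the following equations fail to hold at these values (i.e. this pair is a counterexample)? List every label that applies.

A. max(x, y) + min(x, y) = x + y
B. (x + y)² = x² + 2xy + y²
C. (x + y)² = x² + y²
Evaluating each claim at the given values:
A. LHS = 3, RHS = 3 → holds here (LHS = RHS)
B. LHS = 9, RHS = 9 → holds here (LHS = RHS)
C. LHS = 9, RHS = 5 → fails here (LHS ≠ RHS)

Answer: C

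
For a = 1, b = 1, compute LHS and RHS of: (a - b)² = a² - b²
LHS = (1 - 1)² = 0
RHS = 1² - 1² = 0

LHS = RHS: the two sides agree.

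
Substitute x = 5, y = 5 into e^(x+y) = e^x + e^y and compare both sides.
LHS = e^(5+5) = e^10 ≈ 22026.5
RHS = e^5 + e^5 = 2·e^5 ≈ 296.8

LHS ≠ RHS (they differ by about 21729.6), so the equation does not hold here.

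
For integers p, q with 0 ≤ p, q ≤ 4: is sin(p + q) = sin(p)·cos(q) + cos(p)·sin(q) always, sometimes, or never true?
Always true

The identity holds for every pair in the range. For instance at (p, q) = (1, 1): both sides equal sin(2) ≈ 0.9093.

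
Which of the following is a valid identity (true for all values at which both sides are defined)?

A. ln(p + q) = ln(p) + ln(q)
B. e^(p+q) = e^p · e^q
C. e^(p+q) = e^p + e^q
B

A: fails at (4, 5) — LHS = ln(9) ≈ 2.197, RHS = ln(4) + ln(5) ≈ 2.996.
B: holds — e.g. at (2, 4), both sides equal e^6 ≈ 403.4.
C: fails at (3, 3) — LHS = e^6 ≈ 403.4, RHS = 2·e^3 ≈ 40.17.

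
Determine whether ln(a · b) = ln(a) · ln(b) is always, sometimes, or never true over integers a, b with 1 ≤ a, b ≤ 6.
Sometimes true

It holds at (a, b) = (1, 1) (both sides equal 0), but fails at (a, b) = (6, 4) (LHS = ln(24) ≈ 3.178, RHS = ln(4)·ln(6) ≈ 2.484).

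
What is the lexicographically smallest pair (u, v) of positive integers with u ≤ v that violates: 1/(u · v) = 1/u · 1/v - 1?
Substituting (1, 1) into the claim:
LHS = 1/(1 · 1) = 1
RHS = 1/1 · 1/1 - 1 = 0

Since LHS ≠ RHS, this pair disproves the claim, and no lexicographically smaller pair (u ≤ v, positive integers) does.

For instance (3, 4) is also a counterexample (LHS = 1/12, RHS = -11/12), but it's lexicographically larger.

Answer: (u, v) = (1, 1)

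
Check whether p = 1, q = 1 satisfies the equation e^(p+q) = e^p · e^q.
Holds

Substituting p = 1, q = 1:

LHS = e^(1+1) = e^2 ≈ 7.389
RHS = e^1 · e^1 = e^2 ≈ 7.389

LHS = RHS, so the equation holds at this point.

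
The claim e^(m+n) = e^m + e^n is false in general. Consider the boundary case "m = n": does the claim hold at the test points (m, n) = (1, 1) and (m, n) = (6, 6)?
At (1, 1): LHS = e^2 ≈ 7.389 ≠ RHS = 2·e ≈ 5.437
At (6, 6): LHS = e^12 ≈ 162754.8 ≠ RHS = 2·e^6 ≈ 806.9

Answer: No, fails at both test points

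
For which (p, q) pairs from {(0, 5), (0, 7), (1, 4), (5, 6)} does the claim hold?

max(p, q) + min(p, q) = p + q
All pairs

Testing each pair:
(0, 5): LHS = 5, RHS = 5 → holds
(0, 7): LHS = 7, RHS = 7 → holds
(1, 4): LHS = 5, RHS = 5 → holds
(5, 6): LHS = 11, RHS = 11 → holds

Every pair satisfies the claim.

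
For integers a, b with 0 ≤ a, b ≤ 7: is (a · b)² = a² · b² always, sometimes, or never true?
Always true

The identity holds for every pair in the range. For instance at (a, b) = (2, 4): both sides equal 64.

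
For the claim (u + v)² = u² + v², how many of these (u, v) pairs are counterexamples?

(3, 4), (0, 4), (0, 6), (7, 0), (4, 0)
1

Testing each pair:
(3, 4): LHS = 49, RHS = 25 → counterexample
(0, 4): LHS = 16, RHS = 16 → satisfies claim
(0, 6): LHS = 36, RHS = 36 → satisfies claim
(7, 0): LHS = 49, RHS = 49 → satisfies claim
(4, 0): LHS = 16, RHS = 16 → satisfies claim

That makes 1 counterexample.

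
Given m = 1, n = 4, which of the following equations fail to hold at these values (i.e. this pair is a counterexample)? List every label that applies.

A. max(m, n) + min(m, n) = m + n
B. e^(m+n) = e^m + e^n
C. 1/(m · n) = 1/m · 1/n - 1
Evaluating each claim at the given values:
A. LHS = 5, RHS = 5 → holds here (LHS = RHS)
B. LHS = e^5 ≈ 148.4, RHS = e + e^4 ≈ 57.32 → fails here (LHS ≠ RHS)
C. LHS = 1/4, RHS = -3/4 → fails here (LHS ≠ RHS)

Answer: B, C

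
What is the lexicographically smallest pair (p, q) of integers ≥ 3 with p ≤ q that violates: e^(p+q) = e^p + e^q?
Substituting (3, 3) into the claim:
LHS = e^(3+3) = e^6 ≈ 403.4
RHS = e^3 + e^3 = 2·e^3 ≈ 40.17

Since LHS ≠ RHS, this pair disproves the claim, and no lexicographically smaller pair (p ≤ q, integers ≥ 3) does.

For instance (5, 9) is also a counterexample (LHS = e^14 ≈ 1202604.3, RHS = e^5 + e^9 ≈ 8251), but it's lexicographically larger.

Answer: (p, q) = (3, 3)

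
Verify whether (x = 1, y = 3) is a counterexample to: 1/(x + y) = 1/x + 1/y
Substituting x = 1, y = 3:
LHS = 1/(1 + 3) = 1/4
RHS = 1/1 + 1/3 = 4/3

Since LHS ≠ RHS, this pair disproves the claim.

Answer: Yes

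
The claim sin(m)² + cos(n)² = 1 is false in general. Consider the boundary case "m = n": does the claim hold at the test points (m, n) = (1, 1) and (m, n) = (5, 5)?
At (1, 1): LHS = cos(1)² + sin(1)² = 1, RHS = 1 → equal
At (5, 5): LHS = cos(5)² + sin(5)² = 1, RHS = 1 → equal

So the claim does hold at both of these boundary points, even though it is not an identity.

Answer: Yes, holds at both test points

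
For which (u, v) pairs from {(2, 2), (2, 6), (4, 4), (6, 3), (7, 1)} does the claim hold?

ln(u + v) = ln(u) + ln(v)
Testing each pair:
(2, 2): LHS = ln(4) ≈ 1.386, RHS = 2·ln(2) ≈ 1.386 → holds
(2, 6): LHS = ln(8) ≈ 2.079, RHS = ln(2) + ln(6) ≈ 2.485 → fails
(4, 4): LHS = ln(8) ≈ 2.079, RHS = 2·ln(4) ≈ 2.773 → fails
(6, 3): LHS = ln(9) ≈ 2.197, RHS = ln(3) + ln(6) ≈ 2.89 → fails
(7, 1): LHS = ln(8) ≈ 2.079, RHS = ln(7) ≈ 1.946 → fails

1 of 5 pairs satisfies the claim.

Answer: (2, 2)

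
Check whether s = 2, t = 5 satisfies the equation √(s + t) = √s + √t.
Fails

Substituting s = 2, t = 5:

LHS = √(2 + 5) = √(7) ≈ 2.646
RHS = √2 + √5 = √(2) + √(5) ≈ 3.65

LHS ≠ RHS, so the equation does not hold at this point.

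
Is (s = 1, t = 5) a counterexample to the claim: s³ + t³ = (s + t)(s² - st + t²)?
Substituting s = 1, t = 5:
LHS = 1³ + 5³ = 126
RHS = (1 + 5)(1² - 1·5 + 5²) = 126

The sides agree, so this pair does not disprove the claim.

Answer: No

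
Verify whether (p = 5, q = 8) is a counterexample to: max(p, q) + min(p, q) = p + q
No

Substituting p = 5, q = 8:
LHS = max(5, 8) + min(5, 8) = 13
RHS = 5 + 8 = 13

The sides agree, so this pair does not disprove the claim.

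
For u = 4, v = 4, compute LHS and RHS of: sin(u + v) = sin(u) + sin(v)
LHS = sin(4 + 4) = sin(8) ≈ 0.9894
RHS = sin(4) + sin(4) = 2·sin(4) ≈ -1.514

LHS ≠ RHS (they differ by about 2.503), so the equation does not hold here.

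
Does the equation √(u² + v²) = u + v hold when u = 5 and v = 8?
Fails

Substituting u = 5, v = 8:

LHS = √(5² + 8²) = √(89) ≈ 9.434
RHS = 5 + 8 = 13

LHS ≠ RHS, so the equation does not hold at this point.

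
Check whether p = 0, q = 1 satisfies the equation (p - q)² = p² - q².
Substituting p = 0, q = 1:

LHS = (0 - 1)² = 1
RHS = 0² - 1² = -1

LHS ≠ RHS, so the equation does not hold at this point.

Answer: Fails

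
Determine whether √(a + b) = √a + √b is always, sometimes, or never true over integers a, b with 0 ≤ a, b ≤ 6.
It holds at (a, b) = (3, 0) (both sides equal √(3) ≈ 1.732), but fails at (a, b) = (4, 6) (LHS = √(10) ≈ 3.162, RHS = 2 + √(6) ≈ 4.449).

Answer: Sometimes true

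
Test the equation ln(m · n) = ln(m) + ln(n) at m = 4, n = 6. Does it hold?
Holds

Substituting m = 4, n = 6:

LHS = ln(4 · 6) = ln(24) ≈ 3.178
RHS = ln(4) + ln(6) ≈ 3.178

LHS = RHS, so the equation holds at this point.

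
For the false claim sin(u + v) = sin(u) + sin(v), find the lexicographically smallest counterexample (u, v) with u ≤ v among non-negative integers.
(u, v) = (1, 1)

At (0, 2): both sides equal sin(2) ≈ 0.9093, so it holds there.
At (0, 4): both sides equal sin(4) ≈ -0.7568, so it holds there.

Substituting (1, 1) into the claim:
LHS = sin(1 + 1) = sin(2) ≈ 0.9093
RHS = sin(1) + sin(1) = 2·sin(1) ≈ 1.683

Since LHS ≠ RHS, this pair disproves the claim, and no lexicographically smaller pair (u ≤ v, non-negative integers) does.

For instance (1, 7) is also a counterexample (LHS = sin(8) ≈ 0.9894, RHS = sin(7) + sin(1) ≈ 1.498), but it's lexicographically larger.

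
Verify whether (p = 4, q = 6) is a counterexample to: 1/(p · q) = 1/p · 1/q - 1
Substituting p = 4, q = 6:
LHS = 1/(4 · 6) = 1/24
RHS = 1/4 · 1/6 - 1 = -23/24

Since LHS ≠ RHS, this pair disproves the claim.

Answer: Yes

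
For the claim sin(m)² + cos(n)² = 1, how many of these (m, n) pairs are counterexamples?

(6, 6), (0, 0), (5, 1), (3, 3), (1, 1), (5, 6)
2

Testing each pair:
(6, 6): LHS = sin(6)² + cos(6)² = 1, RHS = 1 → satisfies claim
(0, 0): LHS = 1, RHS = 1 → satisfies claim
(5, 1): LHS = cos(1)² + sin(5)² ≈ 1.211, RHS = 1 → counterexample
(3, 3): LHS = sin(3)² + cos(3)² = 1, RHS = 1 → satisfies claim
(1, 1): LHS = cos(1)² + sin(1)² = 1, RHS = 1 → satisfies claim
(5, 6): LHS = sin(5)² + cos(6)² ≈ 1.841, RHS = 1 → counterexample

That makes 2 counterexamples.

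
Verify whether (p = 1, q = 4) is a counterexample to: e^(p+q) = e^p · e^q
No

Substituting p = 1, q = 4:
LHS = e^(1+4) = e^5 ≈ 148.4
RHS = e^1 · e^4 = e^5 ≈ 148.4

The sides agree, so this pair does not disprove the claim.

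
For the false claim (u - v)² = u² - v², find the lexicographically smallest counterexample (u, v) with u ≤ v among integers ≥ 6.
(u, v) = (6, 7)

At (6, 6): both sides equal 0, so it holds there.

Substituting (6, 7) into the claim:
LHS = (6 - 7)² = 1
RHS = 6² - 7² = -13

Since LHS ≠ RHS, this pair disproves the claim, and no lexicographically smaller pair (u ≤ v, integers ≥ 6) does.

For instance (7, 8) is also a counterexample (LHS = 1, RHS = -15), but it's lexicographically larger.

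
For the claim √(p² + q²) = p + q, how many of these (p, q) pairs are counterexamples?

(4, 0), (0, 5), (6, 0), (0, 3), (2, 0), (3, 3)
Testing each pair:
(4, 0): LHS = 4, RHS = 4 → satisfies claim
(0, 5): LHS = 5, RHS = 5 → satisfies claim
(6, 0): LHS = 6, RHS = 6 → satisfies claim
(0, 3): LHS = 3, RHS = 3 → satisfies claim
(2, 0): LHS = 2, RHS = 2 → satisfies claim
(3, 3): LHS = 3·√(2) ≈ 4.243, RHS = 6 → counterexample

That makes 1 counterexample.

Answer: 1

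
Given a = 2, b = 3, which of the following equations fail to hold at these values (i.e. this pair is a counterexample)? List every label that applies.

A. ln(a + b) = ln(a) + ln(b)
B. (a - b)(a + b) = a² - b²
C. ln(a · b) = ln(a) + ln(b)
A

Evaluating each claim at the given values:
A. LHS = ln(5) ≈ 1.609, RHS = ln(2) + ln(3) ≈ 1.792 → fails here (LHS ≠ RHS)
B. LHS = -5, RHS = -5 → holds here (LHS = RHS)
C. LHS = ln(6) ≈ 1.792, RHS = ln(2) + ln(3) ≈ 1.792 → holds here (LHS = RHS)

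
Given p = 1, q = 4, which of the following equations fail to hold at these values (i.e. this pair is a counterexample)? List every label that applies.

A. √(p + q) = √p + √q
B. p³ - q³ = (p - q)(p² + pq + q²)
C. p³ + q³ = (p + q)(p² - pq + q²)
A

Evaluating each claim at the given values:
A. LHS = √(5) ≈ 2.236, RHS = 3 → fails here (LHS ≠ RHS)
B. LHS = -63, RHS = -63 → holds here (LHS = RHS)
C. LHS = 65, RHS = 65 → holds here (LHS = RHS)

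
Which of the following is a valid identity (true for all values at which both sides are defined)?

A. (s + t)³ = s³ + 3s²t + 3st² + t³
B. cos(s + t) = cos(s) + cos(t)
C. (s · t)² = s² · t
A: holds — e.g. at (1, 5), both sides equal 216.
B: fails at (2, 2) — LHS = cos(4) ≈ -0.6536, RHS = 2·cos(2) ≈ -0.8323.
C: fails at (4, 5) — LHS = 400, RHS = 80.

Answer: A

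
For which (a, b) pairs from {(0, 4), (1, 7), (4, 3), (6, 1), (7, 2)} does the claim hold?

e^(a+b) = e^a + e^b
None

Testing each pair:
(0, 4): LHS = e^4 ≈ 54.6, RHS = 1 + e^4 ≈ 55.6 → fails
(1, 7): LHS = e^8 ≈ 2981, RHS = e + e^7 ≈ 1099 → fails
(4, 3): LHS = e^7 ≈ 1097, RHS = e^3 + e^4 ≈ 74.68 → fails
(6, 1): LHS = e^7 ≈ 1097, RHS = e + e^6 ≈ 406.1 → fails
(7, 2): LHS = e^9 ≈ 8103, RHS = e^2 + e^7 ≈ 1104 → fails

No pair satisfies the claim.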